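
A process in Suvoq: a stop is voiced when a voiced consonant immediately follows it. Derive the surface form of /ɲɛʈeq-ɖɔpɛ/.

/q/ is a voiceless uvular stop. The following trigger /ɖ/ is voiced, so /q/ must become voiced as well.
The voiced uvular stop is [ɢ], so /q/ → [ɢ].

[ɲɛʈeɢɖɔpɛ]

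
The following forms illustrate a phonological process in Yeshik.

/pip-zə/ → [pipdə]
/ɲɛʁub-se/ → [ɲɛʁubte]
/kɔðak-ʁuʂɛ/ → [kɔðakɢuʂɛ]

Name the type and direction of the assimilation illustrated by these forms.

Underlying /z/ is realised as [d] next to /p/; /p/ itself does not change.
/z/ is a fricative while /p/ is a stop; the output [d] is a stop, matching the trigger — so the feature that spreads is manner.
Place and voice are unchanged, so the assimilation is partial, not total.
The other alternating forms pattern the same way: /s/ → [t] after /b/ (fricative → stop, matching a stop); /ʁ/ → [ɢ] after /k/ (fricative → stop, matching a stop) — only manner changes, and always toward the preceding segment.
Since the segment that changes follows the conditioning segment, the assimilation is progressive.

progressive manner assimilation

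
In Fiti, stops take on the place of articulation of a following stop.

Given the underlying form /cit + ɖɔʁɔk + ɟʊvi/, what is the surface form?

[ciʈɖɔʁɔcɟʊvi]

The rule targets /t/ (voiceless alveolar stop), which sits before the trigger /ɖ/ (retroflex).
A voiceless retroflex stop is [ʈ], so the surface segment is [ʈ].
At the second juncture, /k/ likewise becomes [c] adjacent to /ɟ/.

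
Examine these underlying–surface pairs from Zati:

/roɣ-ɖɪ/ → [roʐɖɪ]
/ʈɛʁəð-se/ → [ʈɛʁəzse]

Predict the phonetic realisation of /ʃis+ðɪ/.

The data show regressive place assimilation: /ɣ/ → [ʐ] before /ɖ/; /ð/ → [z] before /s/. In each pair only place changes, matching the following consonant, while manner and voice stay constant.
/s/ is a voiceless alveolar fricative. The following trigger /ð/ is dental, so /s/ must become dental as well.
A voiceless dental fricative is [θ], so the surface segment is [θ].

[ʃiθðɪ]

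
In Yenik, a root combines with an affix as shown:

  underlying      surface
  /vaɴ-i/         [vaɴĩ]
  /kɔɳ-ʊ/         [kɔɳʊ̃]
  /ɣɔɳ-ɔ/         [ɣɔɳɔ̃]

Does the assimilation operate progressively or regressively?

The vowel /i/ surfaces as nasalised [ĩ] next to the preceding nasal /ɴ/ — it has acquired the [+nasal] feature of its neighbour.
Likewise in the remaining data: /ʊ/ → [ʊ̃] after /ɳ/; /ɔ/ → [ɔ̃] after /ɳ/ — each time a vowel is nasalised next to a preceding nasal.
Because the conditioning nasal is to the left of the vowel that changes, the process is progressive (perseverative).

progressive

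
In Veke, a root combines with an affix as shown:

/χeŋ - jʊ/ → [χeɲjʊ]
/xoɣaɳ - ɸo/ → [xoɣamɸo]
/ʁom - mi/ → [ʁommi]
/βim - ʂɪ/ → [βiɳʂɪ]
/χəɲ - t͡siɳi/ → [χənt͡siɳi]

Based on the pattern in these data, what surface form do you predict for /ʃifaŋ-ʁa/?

[ʃifaɴʁa]

The data show regressive place assimilation: /ŋ/ → [ɲ] before /j/; /ɳ/ → [m] before /ɸ/; /m/ → [ɳ] before /ʂ/; /ɲ/ → [n] before /t͡s/. In each pair only place changes, matching the following consonant, while manner and voice stay constant.
No alternation appears in [ʁommi]: there the adjacent consonants already agree in place (/m/ and /m/ are both bilabial), so this form is consistent with the same rule.
The rule targets /ŋ/ (voiced velar nasal), which sits before the trigger /ʁ/ (uvular).
Changing only its place to uvular gives [ɴ] — the voiced uvular nasal.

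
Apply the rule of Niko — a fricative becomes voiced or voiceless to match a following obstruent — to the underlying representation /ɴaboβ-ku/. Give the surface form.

/β/ is a voiced bilabial fricative. The following trigger /k/ is voiceless, so /β/ must become voiceless as well.
A voiceless bilabial fricative is [ɸ], so the surface segment is [ɸ].

[ɴaboɸku]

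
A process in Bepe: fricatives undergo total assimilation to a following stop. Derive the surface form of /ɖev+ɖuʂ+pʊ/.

/v/ is the segment targeted by the rule; it sits immediately before /ɖ/, so it assimilates completely and surfaces as [ɖ].
The same rule applies at the second boundary: /ʂ/ → [p] next to /p/.

[ɖeɖɖuppʊ]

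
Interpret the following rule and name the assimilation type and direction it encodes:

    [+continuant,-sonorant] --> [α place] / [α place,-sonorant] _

The shared variable α links the value of the place features (abbreviated [place]) on the target to the same value on the neighbouring segment, so place is the feature that assimilates.
The conditioning segment sits to the left of the focus bar, meaning the trigger precedes the segment that changes — progressive assimilation.

progressive place assimilation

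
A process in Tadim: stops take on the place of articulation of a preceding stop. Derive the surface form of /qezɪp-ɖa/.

/ɖ/ is a voiced retroflex stop. The preceding trigger /p/ is bilabial, so /ɖ/ must become bilabial as well.
Changing only its place to bilabial gives [b] — the voiced bilabial stop.

[qezɪpba]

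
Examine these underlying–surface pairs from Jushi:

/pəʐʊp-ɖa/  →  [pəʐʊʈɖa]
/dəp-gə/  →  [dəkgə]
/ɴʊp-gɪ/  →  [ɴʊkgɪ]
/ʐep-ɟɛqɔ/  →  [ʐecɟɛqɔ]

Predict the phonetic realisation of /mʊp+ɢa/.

[mʊqɢa]

The data show regressive place assimilation: /p/ → [ʈ] before /ɖ/; /p/ → [k] before /g/; /p/ → [c] before /ɟ/. In each pair only place changes, matching the following consonant, while manner and voice stay constant.
/p/ is a voiceless bilabial stop. The following trigger /ɢ/ is uvular, so /p/ must become uvular as well.
A voiceless uvular stop is [q], so the surface segment is [q].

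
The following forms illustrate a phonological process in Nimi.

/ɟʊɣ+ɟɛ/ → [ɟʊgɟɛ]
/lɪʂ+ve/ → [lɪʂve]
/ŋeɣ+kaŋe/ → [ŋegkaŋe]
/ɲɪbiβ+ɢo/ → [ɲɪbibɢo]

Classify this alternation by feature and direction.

regressive manner assimilation

The segment that alternates is /ɣ/, which surfaces as [g] when adjacent to /ɟ/.
The change fricative → stop matches the manner of the following /ɟ/, identifying this as manner assimilation.
Place and voice are unchanged, so the assimilation is partial, not total.
The other alternating forms pattern the same way: /ɣ/ → [g] before /k/ (fricative → stop, matching a stop); /β/ → [b] before /ɢ/ (fricative → stop, matching a stop) — only manner changes, and always toward the following segment.
No alternation appears in [lɪʂve]: there the adjacent consonants already agree in manner (/ʂ/ and /v/ are both fricatives), so this form is consistent with the same rule.
Since the segment that changes precedes the conditioning segment, the assimilation is regressive.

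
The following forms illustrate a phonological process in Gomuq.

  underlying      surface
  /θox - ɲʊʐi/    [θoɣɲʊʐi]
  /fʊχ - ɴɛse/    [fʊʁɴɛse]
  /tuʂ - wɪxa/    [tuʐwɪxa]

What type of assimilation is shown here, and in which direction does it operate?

Underlying /x/ is realised as [ɣ] next to /ɲ/; /ɲ/ itself does not change.
The change voiceless → voiced matches the voicing of the following /ɲ/, identifying this as voicing assimilation.
Place and manner are unchanged, so the assimilation is partial, not total.
The same holds elsewhere in the data: /χ/ → [ʁ] before /ɴ/ (voiceless → voiced, matching voiced); /ʂ/ → [ʐ] before /w/ (voiceless → voiced, matching voiced) — only voicing changes, and always toward the following segment.
The trigger is the following segment, so the direction is regressive (anticipatory).

regressive voicing assimilation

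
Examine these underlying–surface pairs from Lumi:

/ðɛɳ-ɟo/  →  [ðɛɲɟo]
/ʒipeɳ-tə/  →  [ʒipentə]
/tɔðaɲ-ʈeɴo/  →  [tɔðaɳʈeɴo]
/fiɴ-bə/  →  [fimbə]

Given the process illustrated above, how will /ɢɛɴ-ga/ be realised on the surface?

[ɢɛŋga]

The data show regressive place assimilation: /ɳ/ → [ɲ] before /ɟ/; /ɳ/ → [n] before /t/; /ɲ/ → [ɳ] before /ʈ/; /ɴ/ → [m] before /b/. In each pair only place changes, matching the following consonant, while manner and voice stay constant.
/ɴ/ is a voiced uvular nasal. The following trigger /g/ is velar, so /ɴ/ must become velar as well.
The voiced velar nasal is [ŋ], so /ɴ/ → [ŋ].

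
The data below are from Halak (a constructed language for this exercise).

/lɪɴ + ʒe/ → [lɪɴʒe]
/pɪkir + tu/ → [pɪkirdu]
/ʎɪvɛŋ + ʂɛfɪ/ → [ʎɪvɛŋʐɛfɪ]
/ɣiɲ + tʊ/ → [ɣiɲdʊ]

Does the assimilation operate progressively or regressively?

progressive

Underlying /t/ is realised as [d] next to /r/; /r/ itself does not change.
/t/ is voiceless while /r/ is voiced; the output [d] is voiced, matching the trigger — so the feature that spreads is voicing.
The same holds elsewhere in the data: /ʂ/ → [ʐ] after /ŋ/ (voiceless → voiced, matching voiced); /t/ → [d] after /ɲ/ (voiceless → voiced, matching voiced) — only voicing changes, and always toward the preceding segment.
No alternation appears in [lɪɴʒe]: there the adjacent consonants already agree in voicing (/ʒ/ and /ɴ/ are both voiced), so this form is consistent with the same rule.
Since the segment that changes follows the conditioning segment, the assimilation is progressive.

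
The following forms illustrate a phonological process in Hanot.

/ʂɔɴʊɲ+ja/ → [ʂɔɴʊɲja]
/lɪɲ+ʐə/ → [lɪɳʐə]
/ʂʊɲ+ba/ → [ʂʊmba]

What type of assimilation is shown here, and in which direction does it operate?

regressive place assimilation

The segment that alternates is /ɲ/, which surfaces as [ɳ] when adjacent to /ʐ/.
/ɲ/ is palatal while /ʐ/ is retroflex; the output [ɳ] is retroflex, matching the trigger — so the feature that spreads is place.
Manner and voice are unchanged, so the assimilation is partial, not total.
The same holds elsewhere in the data: /ɲ/ → [m] before /b/ (palatal → bilabial, matching bilabial) — only place changes, and always toward the following segment.
Nothing changes in [ʂɔɴʊɲja]: there the adjacent consonants already agree in place (/ɲ/ and /j/ are both palatal), so this form is consistent with the same rule.
The trigger is the following segment, so the direction is regressive (anticipatory).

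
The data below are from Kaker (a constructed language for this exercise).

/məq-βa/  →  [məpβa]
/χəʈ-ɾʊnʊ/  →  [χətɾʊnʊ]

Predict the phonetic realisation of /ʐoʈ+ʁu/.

[ʐoqʁu]

The data show regressive place assimilation: /q/ → [p] before /β/; /ʈ/ → [t] before /ɾ/. In each pair only place changes, matching the following consonant, while manner and voice stay constant.
/ʈ/ is a voiceless retroflex stop. The following trigger /ʁ/ is uvular, so /ʈ/ must become uvular as well.
A voiceless uvular stop is [q], so the surface segment is [q].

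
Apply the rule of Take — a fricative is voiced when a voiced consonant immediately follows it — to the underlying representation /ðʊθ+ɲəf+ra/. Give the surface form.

[ðʊðɲəvra]

/θ/ is a voiceless dental fricative. The following trigger /ɲ/ is voiced, so /θ/ must become voiced as well.
Changing only its voicing to voiced gives [ð] — the voiced dental fricative.
At the second juncture, /f/ likewise becomes [v] adjacent to /r/.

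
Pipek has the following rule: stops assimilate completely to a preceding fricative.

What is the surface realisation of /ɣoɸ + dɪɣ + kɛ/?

[ɣoɸɸɪɣɣɛ]

/d/ is the segment targeted by the rule; it sits immediately after /ɸ/, so it assimilates completely and surfaces as [ɸ].
The same rule applies at the second boundary: /k/ → [ɣ] next to /ɣ/.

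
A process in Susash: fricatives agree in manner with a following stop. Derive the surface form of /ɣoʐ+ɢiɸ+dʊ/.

/ʐ/ is a voiced retroflex fricative. The following trigger /ɢ/ is a stop, so /ʐ/ must become a stop as well.
Changing only its manner to stop gives [ɖ] — the voiced retroflex stop.
At the second juncture, /ɸ/ likewise becomes [p] adjacent to /d/.

[ɣoɖɢipdʊ]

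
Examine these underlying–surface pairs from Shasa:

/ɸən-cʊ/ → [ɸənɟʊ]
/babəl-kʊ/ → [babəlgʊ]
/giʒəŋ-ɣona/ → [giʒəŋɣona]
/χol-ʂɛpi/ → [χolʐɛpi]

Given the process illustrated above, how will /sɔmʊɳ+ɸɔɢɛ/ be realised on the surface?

[sɔmʊɳβɔɢɛ]

The data show progressive voicing assimilation: /c/ → [ɟ] after /n/; /k/ → [g] after /l/; /ʂ/ → [ʐ] after /l/. In each pair only voicing changes, matching the preceding consonant, while place and manner stay constant.
Nothing changes in [giʒəŋɣona]: there the adjacent consonants already agree in voicing (/ɣ/ and /ŋ/ are both voiced), so this form is consistent with the same rule.
/ɸ/ is a voiceless bilabial fricative. The preceding trigger /ɳ/ is voiced, so /ɸ/ must become voiced as well.
Changing only its voicing to voiced gives [β] — the voiced bilabial fricative.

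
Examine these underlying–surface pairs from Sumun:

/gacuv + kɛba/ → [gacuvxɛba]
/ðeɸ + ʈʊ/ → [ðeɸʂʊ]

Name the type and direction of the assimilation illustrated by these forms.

Comparing underlying and surface forms, /k/ → [x] is the alternation; the neighbouring /v/ is constant.
/k/ is a stop while /v/ is a fricative; the output [x] is a fricative, matching the trigger — so the feature that spreads is manner.
Place and voice are unchanged, so the assimilation is partial, not total.
Checking the remaining alternation: /ʈ/ → [ʂ] after /ɸ/ (stop → fricative, matching a fricative) — only manner changes, and always toward the preceding segment.
The trigger is the preceding segment, so the direction is progressive (perseverative).

progressive manner assimilation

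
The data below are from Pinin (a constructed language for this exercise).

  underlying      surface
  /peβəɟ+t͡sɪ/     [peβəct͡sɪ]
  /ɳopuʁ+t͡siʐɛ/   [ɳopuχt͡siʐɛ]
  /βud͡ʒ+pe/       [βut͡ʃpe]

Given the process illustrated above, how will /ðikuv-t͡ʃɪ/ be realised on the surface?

The data show regressive voicing assimilation: /ɟ/ → [c] before /t͡s/; /ʁ/ → [χ] before /t͡s/; /d͡ʒ/ → [t͡ʃ] before /p/. In each pair only voicing changes, matching the following consonant, while place and manner stay constant.
The rule targets /v/ (voiced labiodental fricative), which sits before the trigger /t͡ʃ/ (voiceless).
The voiceless labiodental fricative is [f], so /v/ → [f].

[ðikuft͡ʃɪ]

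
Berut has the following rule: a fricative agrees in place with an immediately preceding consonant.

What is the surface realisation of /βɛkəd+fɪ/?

[βɛkədsɪ]

/f/ is a voiceless labiodental fricative. The preceding trigger /d/ is alveolar, so /f/ must become alveolar as well.
Changing only its place to alveolar gives [s] — the voiceless alveolar fricative.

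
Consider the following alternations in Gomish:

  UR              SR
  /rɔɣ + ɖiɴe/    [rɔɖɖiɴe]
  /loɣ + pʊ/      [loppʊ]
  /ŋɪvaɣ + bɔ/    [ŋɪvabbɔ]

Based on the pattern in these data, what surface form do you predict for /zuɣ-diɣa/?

[zuddiɣa]

The data show regressive total assimilation (/ɣ/ → [ɖ] before /ɖ/; /ɣ/ → [p] before /p/; /ɣ/ → [b] before /b/): in every case the target segment becomes identical to its following neighbour, copying more than a single feature.
/ɣ/ is the segment targeted by the rule; it sits immediately before /d/, so it assimilates completely and surfaces as [d].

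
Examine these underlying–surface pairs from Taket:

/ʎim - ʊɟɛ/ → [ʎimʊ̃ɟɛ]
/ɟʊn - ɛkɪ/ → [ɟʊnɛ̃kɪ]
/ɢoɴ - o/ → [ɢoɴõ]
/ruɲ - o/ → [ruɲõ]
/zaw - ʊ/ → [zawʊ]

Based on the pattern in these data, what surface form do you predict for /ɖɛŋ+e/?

The data show progressive nasality assimilation (vowel nasalisation): /ʊ/ → [ʊ̃] after /m/; /ɛ/ → [ɛ̃] after /n/; /o/ → [õ] after /ɴ/; /o/ → [õ] after /ɲ/ — a vowel is nasalised by an immediately preceding nasal consonant.
No change occurs in [zawʊ] because the vowel at the boundary is adjacent to an oral consonant, not a nasal (/ʊ/ next to /w/).
/e/ sits next to the nasal /ŋ/ and is therefore nasalised to [ẽ].

[ɖɛŋẽ]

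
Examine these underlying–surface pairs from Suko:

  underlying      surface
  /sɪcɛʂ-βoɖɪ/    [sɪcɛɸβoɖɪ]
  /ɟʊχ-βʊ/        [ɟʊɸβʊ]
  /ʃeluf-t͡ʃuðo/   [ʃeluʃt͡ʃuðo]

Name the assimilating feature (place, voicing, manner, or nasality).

place

Comparing underlying and surface forms, /ʂ/ → [ɸ] is the alternation; the neighbouring /β/ is constant.
/ʂ/ is retroflex while /β/ is bilabial; the output [ɸ] is bilabial, matching the trigger — so the feature that spreads is place.
The other alternating forms pattern the same way: /χ/ → [ɸ] before /β/ (uvular → bilabial, matching bilabial); /f/ → [ʃ] before /t͡ʃ/ (labiodental → postalveolar, matching postalveolar) — only place changes, and always toward the following segment.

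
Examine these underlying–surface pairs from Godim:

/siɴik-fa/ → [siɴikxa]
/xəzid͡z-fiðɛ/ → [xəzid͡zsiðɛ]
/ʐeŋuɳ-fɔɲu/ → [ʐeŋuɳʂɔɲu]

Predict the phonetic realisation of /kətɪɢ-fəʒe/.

The data show progressive place assimilation: /f/ → [x] after /k/; /f/ → [s] after /d͡z/; /f/ → [ʂ] after /ɳ/. In each pair only place changes, matching the preceding consonant, while manner and voice stay constant.
The rule targets /f/ (voiceless labiodental fricative), which sits after the trigger /ɢ/ (uvular).
The voiceless uvular fricative is [χ], so /f/ → [χ].

[kətɪɢχəʒe]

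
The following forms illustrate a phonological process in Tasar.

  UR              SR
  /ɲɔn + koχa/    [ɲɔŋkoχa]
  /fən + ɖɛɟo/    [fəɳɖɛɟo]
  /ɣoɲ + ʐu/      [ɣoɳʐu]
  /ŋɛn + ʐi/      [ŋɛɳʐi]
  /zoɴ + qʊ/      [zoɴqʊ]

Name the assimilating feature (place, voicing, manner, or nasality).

place

Underlying /n/ is realised as [ŋ] next to /k/; /k/ itself does not change.
The change alveolar → velar matches the place of the following /k/, identifying this as place assimilation.
Checking the remaining alternations: /n/ → [ɳ] before /ɖ/ (alveolar → retroflex, matching retroflex); /ɲ/ → [ɳ] before /ʐ/ (palatal → retroflex, matching retroflex); /n/ → [ɳ] before /ʐ/ (alveolar → retroflex, matching retroflex) — only place changes, and always toward the following segment.
Nothing changes in [zoɴqʊ]: there the adjacent consonants already agree in place (/ɴ/ and /q/ are both uvular), so this form is consistent with the same rule.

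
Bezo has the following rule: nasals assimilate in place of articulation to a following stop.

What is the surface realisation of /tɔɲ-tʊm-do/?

The rule targets /ɲ/ (voiced palatal nasal), which sits before the trigger /t/ (alveolar).
The voiced alveolar nasal is [n], so /ɲ/ → [n].
At the second juncture, /m/ likewise becomes [n] adjacent to /d/.

[tɔntʊndo]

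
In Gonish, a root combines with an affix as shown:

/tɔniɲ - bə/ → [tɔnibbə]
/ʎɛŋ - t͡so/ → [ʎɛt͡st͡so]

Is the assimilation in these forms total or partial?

total assimilation

Comparing underlying and surface forms, /ɲ/ → [b] is the alternation; the neighbouring /b/ is constant.
The output [b] is identical to the trigger /b/ — every feature (place, manner, voicing) has been copied — so this is total assimilation.
The other form behaves the same way: /ŋ/ → [t͡s] before /t͡s/ — in each case the output is a copy of the following consonant.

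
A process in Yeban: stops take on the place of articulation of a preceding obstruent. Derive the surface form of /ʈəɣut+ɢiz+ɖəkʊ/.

/ɢ/ is a voiced uvular stop. The preceding trigger /t/ is alveolar, so /ɢ/ must become alveolar as well.
The voiced alveolar stop is [d], so /ɢ/ → [d].
The same rule applies at the second boundary: /ɖ/ → [d] next to /z/.

[ʈəɣutdizdəkʊ]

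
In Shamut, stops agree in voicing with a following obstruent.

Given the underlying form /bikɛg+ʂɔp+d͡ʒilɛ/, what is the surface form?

The rule targets /g/ (voiced velar stop), which sits before the trigger /ʂ/ (voiceless).
The voiceless velar stop is [k], so /g/ → [k].
At the second juncture, /p/ likewise becomes [b] adjacent to /d͡ʒ/.

[bikɛkʂɔbd͡ʒilɛ]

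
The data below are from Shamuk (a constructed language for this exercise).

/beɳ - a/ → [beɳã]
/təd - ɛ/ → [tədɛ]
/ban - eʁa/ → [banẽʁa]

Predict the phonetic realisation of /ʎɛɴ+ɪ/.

[ʎɛɴɪ̃]

The data show progressive nasality assimilation (vowel nasalisation): /a/ → [ã] after /ɳ/; /e/ → [ẽ] after /n/ — a vowel is nasalised by an immediately preceding nasal consonant.
No change occurs in [tədɛ] because the vowel at the boundary is adjacent to an oral consonant, not a nasal (/ɛ/ next to /d/).
/ɪ/ sits next to the nasal /ɴ/ and is therefore nasalised to [ɪ̃].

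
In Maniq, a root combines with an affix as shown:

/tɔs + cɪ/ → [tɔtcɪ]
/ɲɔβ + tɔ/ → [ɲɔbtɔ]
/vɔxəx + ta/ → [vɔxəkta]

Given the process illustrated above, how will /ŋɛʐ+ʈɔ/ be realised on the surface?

[ŋɛɖʈɔ]

The data show regressive manner assimilation: /s/ → [t] before /c/; /β/ → [b] before /t/; /x/ → [k] before /t/. In each pair only manner changes, matching the following consonant, while place and voice stay constant.
The rule targets /ʐ/ (voiced retroflex fricative), which sits before the trigger /ʈ/ (stop).
The voiced retroflex stop is [ɖ], so /ʐ/ → [ɖ].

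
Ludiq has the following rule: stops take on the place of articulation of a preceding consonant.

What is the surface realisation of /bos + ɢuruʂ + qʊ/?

/ɢ/ is a voiced uvular stop. The preceding trigger /s/ is alveolar, so /ɢ/ must become alveolar as well.
Changing only its place to alveolar gives [d] — the voiced alveolar stop.
The same rule applies at the second boundary: /q/ → [ʈ] next to /ʂ/.

[bosduruʂʈʊ]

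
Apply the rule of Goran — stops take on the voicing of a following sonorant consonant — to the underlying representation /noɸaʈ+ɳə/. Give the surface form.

[noɸaɖɳə]

The rule targets /ʈ/ (voiceless retroflex stop), which sits before the trigger /ɳ/ (voiced).
The voiced retroflex stop is [ɖ], so /ʈ/ → [ɖ].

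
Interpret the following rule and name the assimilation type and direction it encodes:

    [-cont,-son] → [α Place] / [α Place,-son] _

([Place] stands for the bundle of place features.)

The rule copies the place features (abbreviated [Place]) from the environment onto the target, so the assimilating feature is place.
The conditioning segment sits to the left of the focus bar, meaning the trigger precedes the segment that changes — progressive assimilation.

progressive place assimilation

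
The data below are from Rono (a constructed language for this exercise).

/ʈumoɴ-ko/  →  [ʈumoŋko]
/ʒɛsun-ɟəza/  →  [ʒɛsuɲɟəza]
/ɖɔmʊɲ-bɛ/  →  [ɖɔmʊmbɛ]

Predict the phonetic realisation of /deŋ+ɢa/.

The data show regressive place assimilation: /ɴ/ → [ŋ] before /k/; /n/ → [ɲ] before /ɟ/; /ɲ/ → [m] before /b/. In each pair only place changes, matching the following consonant, while manner and voice stay constant.
The rule targets /ŋ/ (voiced velar nasal), which sits before the trigger /ɢ/ (uvular).
Changing only its place to uvular gives [ɴ] — the voiced uvular nasal.

[deɴɢa]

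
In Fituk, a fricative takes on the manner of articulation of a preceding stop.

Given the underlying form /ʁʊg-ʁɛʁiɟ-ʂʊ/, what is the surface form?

[ʁʊgɢɛʁiɟʈʊ]

The rule targets /ʁ/ (voiced uvular fricative), which sits after the trigger /g/ (stop).
Changing only its manner to stop gives [ɢ] — the voiced uvular stop.
The same rule applies at the second boundary: /ʂ/ → [ʈ] next to /ɟ/.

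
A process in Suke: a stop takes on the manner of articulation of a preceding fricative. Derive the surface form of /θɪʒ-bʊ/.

/b/ is a voiced bilabial stop. The preceding trigger /ʒ/ is a fricative, so /b/ must become a fricative as well.
Changing only its manner to fricative gives [β] — the voiced bilabial fricative.

[θɪʒβʊ]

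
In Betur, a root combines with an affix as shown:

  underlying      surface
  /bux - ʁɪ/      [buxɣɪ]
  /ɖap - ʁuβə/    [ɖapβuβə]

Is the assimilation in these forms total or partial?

partial assimilation

Comparing underlying and surface forms, /ʁ/ → [ɣ] is the alternation; the neighbouring /x/ is constant.
The change uvular → velar matches the place of the preceding /x/, identifying this as place assimilation.
Manner and voice are unchanged, so the assimilation is partial, not total.
The same holds elsewhere in the data: /ʁ/ → [β] after /p/ (uvular → bilabial, matching bilabial) — only place changes, and always toward the preceding segment.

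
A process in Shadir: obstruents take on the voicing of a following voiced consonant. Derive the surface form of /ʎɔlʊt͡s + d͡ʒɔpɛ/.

[ʎɔlʊd͡zd͡ʒɔpɛ]

The rule targets /t͡s/ (voiceless alveolar affricate), which sits before the trigger /d͡ʒ/ (voiced).
A voiced alveolar affricate is [d͡z], so the surface segment is [d͡z].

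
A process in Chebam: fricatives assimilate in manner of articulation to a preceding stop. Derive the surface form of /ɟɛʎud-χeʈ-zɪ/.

/χ/ is a voiceless uvular fricative. The preceding trigger /d/ is a stop, so /χ/ must become a stop as well.
A voiceless uvular stop is [q], so the surface segment is [q].
At the second juncture, /z/ likewise becomes [d] adjacent to /ʈ/.

[ɟɛʎudqeʈdɪ]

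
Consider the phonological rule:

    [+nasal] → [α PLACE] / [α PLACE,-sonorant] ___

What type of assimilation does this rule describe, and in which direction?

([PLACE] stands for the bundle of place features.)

progressive place assimilation

The rule copies the place features (abbreviated [PLACE]) from the environment onto the target, so the assimilating feature is place.
Since the environment is written before the underscore, the trigger precedes the target; the direction is progressive.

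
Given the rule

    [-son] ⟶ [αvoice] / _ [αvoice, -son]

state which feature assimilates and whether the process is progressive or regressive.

regressive voicing assimilation

The shared variable α links the value of [voice] on the target to the same value on the neighbouring segment, so voicing is the feature that assimilates.
Since the environment is written after the underscore, the trigger follows the target; the direction is regressive.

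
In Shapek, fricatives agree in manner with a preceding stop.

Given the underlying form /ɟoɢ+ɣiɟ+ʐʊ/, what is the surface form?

The rule targets /ɣ/ (voiced velar fricative), which sits after the trigger /ɢ/ (stop).
Changing only its manner to stop gives [g] — the voiced velar stop.
At the second juncture, /ʐ/ likewise becomes [ɖ] adjacent to /ɟ/.

[ɟoɢgiɟɖʊ]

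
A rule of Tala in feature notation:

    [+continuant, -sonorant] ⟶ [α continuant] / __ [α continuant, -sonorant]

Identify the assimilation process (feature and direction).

regressive manner assimilation

The shared variable α links the value of [continuant] on the target to that of the neighbouring obstruent. [continuant] distinguishes stops from fricatives — a manner-of-articulation feature — so this is manner assimilation.
The conditioning segment sits to the right of the focus bar, meaning the trigger follows the segment that changes — regressive assimilation.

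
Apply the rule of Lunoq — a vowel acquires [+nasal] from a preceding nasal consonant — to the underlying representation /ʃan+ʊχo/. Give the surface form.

[ʃanʊ̃χo]

/ʊ/ sits next to the nasal /n/ and is therefore nasalised to [ʊ̃].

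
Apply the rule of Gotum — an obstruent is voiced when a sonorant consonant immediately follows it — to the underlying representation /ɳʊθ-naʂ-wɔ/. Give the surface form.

[ɳʊðnaʐwɔ]

/θ/ is a voiceless dental fricative. The following trigger /n/ is voiced, so /θ/ must become voiced as well.
The voiced dental fricative is [ð], so /θ/ → [ð].
The same rule applies at the second boundary: /ʂ/ → [ʐ] next to /w/.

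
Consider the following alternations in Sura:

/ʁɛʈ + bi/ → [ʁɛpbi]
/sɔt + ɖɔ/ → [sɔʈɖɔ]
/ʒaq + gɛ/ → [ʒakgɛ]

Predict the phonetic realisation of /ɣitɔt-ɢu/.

The data show regressive place assimilation: /ʈ/ → [p] before /b/; /t/ → [ʈ] before /ɖ/; /q/ → [k] before /g/. In each pair only place changes, matching the following consonant, while manner and voice stay constant.
The rule targets /t/ (voiceless alveolar stop), which sits before the trigger /ɢ/ (uvular).
A voiceless uvular stop is [q], so the surface segment is [q].

[ɣitɔqɢu]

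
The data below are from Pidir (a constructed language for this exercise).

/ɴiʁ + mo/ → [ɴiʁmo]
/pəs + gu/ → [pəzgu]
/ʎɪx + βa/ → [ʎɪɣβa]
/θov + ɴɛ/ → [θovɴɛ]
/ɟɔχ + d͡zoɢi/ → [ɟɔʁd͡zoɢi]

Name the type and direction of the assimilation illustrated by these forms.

Comparing underlying and surface forms, /s/ → [z] is the alternation; the neighbouring /g/ is constant.
/s/ is voiceless while /g/ is voiced; the output [z] is voiced, matching the trigger — so the feature that spreads is voicing.
Place and manner are unchanged, so the assimilation is partial, not total.
Checking the remaining alternations: /x/ → [ɣ] before /β/ (voiceless → voiced, matching voiced); /χ/ → [ʁ] before /d͡z/ (voiceless → voiced, matching voiced) — only voicing changes, and always toward the following segment.
No alternation appears in [ɴiʁmo], [θovɴɛ]: there the adjacent consonants already agree in voicing (/ʁ/ and /m/ are both voiced; /v/ and /ɴ/ are both voiced), so these forms are consistent with the same rule.
The trigger is the following segment, so the direction is regressive (anticipatory).

regressive voicing assimilation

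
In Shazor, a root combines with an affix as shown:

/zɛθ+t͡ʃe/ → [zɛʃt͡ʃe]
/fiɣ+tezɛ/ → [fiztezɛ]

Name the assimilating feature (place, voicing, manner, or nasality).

place

The segment that alternates is /θ/, which surfaces as [ʃ] when adjacent to /t͡ʃ/.
The change dental → postalveolar matches the place of the following /t͡ʃ/, identifying this as place assimilation.
The other alternating form patterns the same way: /ɣ/ → [z] before /t/ (velar → alveolar, matching alveolar) — only place changes, and always toward the following segment.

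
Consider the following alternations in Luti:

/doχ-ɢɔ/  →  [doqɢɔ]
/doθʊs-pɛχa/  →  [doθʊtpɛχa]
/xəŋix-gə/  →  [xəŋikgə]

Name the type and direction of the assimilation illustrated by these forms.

Comparing underlying and surface forms, /χ/ → [q] is the alternation; the neighbouring /ɢ/ is constant.
/χ/ is a fricative while /ɢ/ is a stop; the output [q] is a stop, matching the trigger — so the feature that spreads is manner.
Place and voice are unchanged, so the assimilation is partial, not total.
The other alternating forms pattern the same way: /s/ → [t] before /p/ (fricative → stop, matching a stop); /x/ → [k] before /g/ (fricative → stop, matching a stop) — only manner changes, and always toward the following segment.
The trigger is the following segment, so the direction is regressive (anticipatory).

regressive manner assimilation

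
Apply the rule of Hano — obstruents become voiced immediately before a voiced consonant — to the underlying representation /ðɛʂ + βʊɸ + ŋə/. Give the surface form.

/ʂ/ is a voiceless retroflex fricative. The following trigger /β/ is voiced, so /ʂ/ must become voiced as well.
The voiced retroflex fricative is [ʐ], so /ʂ/ → [ʐ].
At the second juncture, /ɸ/ likewise becomes [β] adjacent to /ŋ/.

[ðɛʐβʊβŋə]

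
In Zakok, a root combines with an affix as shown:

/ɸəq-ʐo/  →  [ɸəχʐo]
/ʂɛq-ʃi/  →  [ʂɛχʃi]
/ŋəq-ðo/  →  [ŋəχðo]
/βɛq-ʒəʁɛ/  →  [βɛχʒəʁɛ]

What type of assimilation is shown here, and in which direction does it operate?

regressive manner assimilation

Comparing underlying and surface forms, /q/ → [χ] is the alternation; the neighbouring /ʐ/ is constant.
/q/ is a stop while /ʐ/ is a fricative; the output [χ] is a fricative, matching the trigger — so the feature that spreads is manner.
Place and voice are unchanged, so the assimilation is partial, not total.
The other alternating forms pattern the same way: /q/ → [χ] before /ʃ/ (stop → fricative, matching a fricative); /q/ → [χ] before /ð/ (stop → fricative, matching a fricative); /q/ → [χ] before /ʒ/ (stop → fricative, matching a fricative) — only manner changes, and always toward the following segment.
Since the segment that changes precedes the conditioning segment, the assimilation is regressive.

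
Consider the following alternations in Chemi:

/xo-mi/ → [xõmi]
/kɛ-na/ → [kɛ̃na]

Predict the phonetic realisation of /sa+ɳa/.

The data show regressive nasality assimilation (vowel nasalisation): /o/ → [õ] before /m/; /ɛ/ → [ɛ̃] before /n/ — a vowel is nasalised by an immediately following nasal consonant.
/a/ sits next to the nasal /ɳ/ and is therefore nasalised to [ã].

[sãɳa]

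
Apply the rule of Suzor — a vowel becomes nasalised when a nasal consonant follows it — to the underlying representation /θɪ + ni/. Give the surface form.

/ɪ/ sits next to the nasal /n/ and is therefore nasalised to [ɪ̃].

[θɪ̃ni]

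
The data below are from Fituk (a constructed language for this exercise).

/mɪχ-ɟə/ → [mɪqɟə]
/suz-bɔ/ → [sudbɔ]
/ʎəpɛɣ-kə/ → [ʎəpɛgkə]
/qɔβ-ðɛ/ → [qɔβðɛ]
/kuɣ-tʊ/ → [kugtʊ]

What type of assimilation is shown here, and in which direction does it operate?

Underlying /χ/ is realised as [q] next to /ɟ/; /ɟ/ itself does not change.
/χ/ is a fricative while /ɟ/ is a stop; the output [q] is a stop, matching the trigger — so the feature that spreads is manner.
Place and voice are unchanged, so the assimilation is partial, not total.
The same holds elsewhere in the data: /z/ → [d] before /b/ (fricative → stop, matching a stop); /ɣ/ → [g] before /k/ (fricative → stop, matching a stop); /ɣ/ → [g] before /t/ (fricative → stop, matching a stop) — only manner changes, and always toward the following segment.
Nothing changes in [qɔβðɛ]: there the adjacent consonants already agree in manner (/β/ and /ð/ are both fricatives), so this form is consistent with the same rule.
Since the segment that changes precedes the conditioning segment, the assimilation is regressive.

regressive manner assimilation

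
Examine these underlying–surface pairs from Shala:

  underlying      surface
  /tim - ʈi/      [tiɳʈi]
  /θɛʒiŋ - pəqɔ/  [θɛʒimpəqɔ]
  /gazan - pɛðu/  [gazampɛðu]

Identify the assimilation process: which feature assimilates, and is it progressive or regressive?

regressive place assimilation

Comparing underlying and surface forms, /m/ → [ɳ] is the alternation; the neighbouring /ʈ/ is constant.
The change bilabial → retroflex matches the place of the following /ʈ/, identifying this as place assimilation.
Manner and voice are unchanged, so the assimilation is partial, not total.
Checking the remaining alternations: /ŋ/ → [m] before /p/ (velar → bilabial, matching bilabial); /n/ → [m] before /p/ (alveolar → bilabial, matching bilabial) — only place changes, and always toward the following segment.
The trigger is the following segment, so the direction is regressive (anticipatory).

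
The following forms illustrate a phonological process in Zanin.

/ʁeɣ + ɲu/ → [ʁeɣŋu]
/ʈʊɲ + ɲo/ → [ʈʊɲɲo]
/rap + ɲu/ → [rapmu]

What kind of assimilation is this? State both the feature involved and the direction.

progressive place assimilation

Comparing underlying and surface forms, /ɲ/ → [ŋ] is the alternation; the neighbouring /ɣ/ is constant.
The change palatal → velar matches the place of the preceding /ɣ/, identifying this as place assimilation.
Manner and voice are unchanged, so the assimilation is partial, not total.
The same holds elsewhere in the data: /ɲ/ → [m] after /p/ (palatal → bilabial, matching bilabial) — only place changes, and always toward the preceding segment.
No alternation appears in [ʈʊɲɲo]: there the adjacent consonants already agree in place (/ɲ/ and /ɲ/ are both palatal), so this form is consistent with the same rule.
The trigger is the preceding segment, so the direction is progressive (perseverative).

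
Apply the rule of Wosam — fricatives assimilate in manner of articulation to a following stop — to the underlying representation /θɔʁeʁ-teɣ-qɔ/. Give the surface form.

The rule targets /ʁ/ (voiced uvular fricative), which sits before the trigger /t/ (stop).
The voiced uvular stop is [ɢ], so /ʁ/ → [ɢ].
The same rule applies at the second boundary: /ɣ/ → [g] next to /q/.

[θɔʁeɢtegqɔ]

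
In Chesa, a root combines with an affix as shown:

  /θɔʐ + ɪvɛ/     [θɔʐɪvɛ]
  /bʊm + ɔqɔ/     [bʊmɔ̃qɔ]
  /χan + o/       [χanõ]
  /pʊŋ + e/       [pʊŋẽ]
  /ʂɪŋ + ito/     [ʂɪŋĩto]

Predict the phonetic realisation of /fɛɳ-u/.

[fɛɳũ]

The data show progressive nasality assimilation (vowel nasalisation): /ɔ/ → [ɔ̃] after /m/; /o/ → [õ] after /n/; /e/ → [ẽ] after /ŋ/; /i/ → [ĩ] after /ŋ/ — a vowel is nasalised by an immediately preceding nasal consonant.
No change occurs in [θɔʐɪvɛ] because the vowel at the boundary is adjacent to an oral consonant, not a nasal (/ɪ/ next to /ʐ/).
The vowel /u/ is adjacent to the preceding nasal /ɳ/, so it acquires [+nasal] and surfaces as [ũ].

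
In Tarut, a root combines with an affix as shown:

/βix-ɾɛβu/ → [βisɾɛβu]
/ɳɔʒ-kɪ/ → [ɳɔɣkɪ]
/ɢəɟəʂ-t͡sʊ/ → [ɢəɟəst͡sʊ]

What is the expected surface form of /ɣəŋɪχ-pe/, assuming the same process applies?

[ɣəŋɪɸpe]

The data show regressive place assimilation: /x/ → [s] before /ɾ/; /ʒ/ → [ɣ] before /k/; /ʂ/ → [s] before /t͡s/. In each pair only place changes, matching the following consonant, while manner and voice stay constant.
The rule targets /χ/ (voiceless uvular fricative), which sits before the trigger /p/ (bilabial).
A voiceless bilabial fricative is [ɸ], so the surface segment is [ɸ].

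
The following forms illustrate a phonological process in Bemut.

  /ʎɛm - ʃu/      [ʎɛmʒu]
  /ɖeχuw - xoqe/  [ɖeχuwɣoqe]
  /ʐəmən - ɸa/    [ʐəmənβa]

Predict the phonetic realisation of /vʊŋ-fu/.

[vʊŋvu]

The data show progressive voicing assimilation: /ʃ/ → [ʒ] after /m/; /x/ → [ɣ] after /w/; /ɸ/ → [β] after /n/. In each pair only voicing changes, matching the preceding consonant, while place and manner stay constant.
/f/ is a voiceless labiodental fricative. The preceding trigger /ŋ/ is voiced, so /f/ must become voiced as well.
The voiced labiodental fricative is [v], so /f/ → [v].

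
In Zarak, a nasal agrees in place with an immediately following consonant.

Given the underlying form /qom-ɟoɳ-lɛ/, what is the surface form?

[qoɲɟonlɛ]

The rule targets /m/ (voiced bilabial nasal), which sits before the trigger /ɟ/ (palatal).
The voiced palatal nasal is [ɲ], so /m/ → [ɲ].
At the second juncture, /ɳ/ likewise becomes [n] adjacent to /l/.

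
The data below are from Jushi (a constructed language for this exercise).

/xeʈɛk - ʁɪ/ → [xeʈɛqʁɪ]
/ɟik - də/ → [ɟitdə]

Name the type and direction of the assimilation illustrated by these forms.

regressive place assimilation

Underlying /k/ is realised as [q] next to /ʁ/; /ʁ/ itself does not change.
The change velar → uvular matches the place of the following /ʁ/, identifying this as place assimilation.
Manner and voice are unchanged, so the assimilation is partial, not total.
The other alternating form patterns the same way: /k/ → [t] before /d/ (velar → alveolar, matching alveolar) — only place changes, and always toward the following segment.
Since the segment that changes precedes the conditioning segment, the assimilation is regressive.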